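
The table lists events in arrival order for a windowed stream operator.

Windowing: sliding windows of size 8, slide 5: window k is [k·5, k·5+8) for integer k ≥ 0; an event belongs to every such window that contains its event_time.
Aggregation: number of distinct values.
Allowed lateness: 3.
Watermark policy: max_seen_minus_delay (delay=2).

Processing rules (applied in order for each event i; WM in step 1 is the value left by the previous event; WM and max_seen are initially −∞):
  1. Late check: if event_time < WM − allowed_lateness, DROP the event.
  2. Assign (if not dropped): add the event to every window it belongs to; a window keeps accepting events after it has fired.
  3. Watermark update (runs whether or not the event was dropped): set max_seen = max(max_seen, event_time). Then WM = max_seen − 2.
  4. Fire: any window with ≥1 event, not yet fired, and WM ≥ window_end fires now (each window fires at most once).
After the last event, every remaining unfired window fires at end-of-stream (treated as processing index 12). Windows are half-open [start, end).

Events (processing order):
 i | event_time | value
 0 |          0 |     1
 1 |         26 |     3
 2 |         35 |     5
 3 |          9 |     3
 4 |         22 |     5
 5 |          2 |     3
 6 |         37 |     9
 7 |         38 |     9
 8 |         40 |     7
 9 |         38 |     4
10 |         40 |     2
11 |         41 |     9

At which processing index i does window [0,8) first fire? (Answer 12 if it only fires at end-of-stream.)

i=0 t=0 v=1: → [0,8); WM=-2
i=1 t=26 v=3: → [25,33),[20,28); WM=24; [0,8) fires=1
i=2 t=35 v=5: → [35,43),[30,38); WM=33; [20,28) fires=1 [25,33) fires=1
i=3 t=9 v=3: DROP (t<33-3); WM=33
i=4 t=22 v=5: DROP (t<33-3); WM=33
i=5 t=2 v=3: DROP (t<33-3); WM=33
i=6 t=37 v=9: → [35,43),[30,38); WM=35
i=7 t=38 v=9: → [35,43); WM=36
i=8 t=40 v=7: → [40,48),[35,43); WM=38; [30,38) fires=2
i=9 t=38 v=4: → [35,43); WM=38
i=10 t=40 v=2: → [40,48),[35,43); WM=38
i=11 t=41 v=9: → [40,48),[35,43); WM=39

1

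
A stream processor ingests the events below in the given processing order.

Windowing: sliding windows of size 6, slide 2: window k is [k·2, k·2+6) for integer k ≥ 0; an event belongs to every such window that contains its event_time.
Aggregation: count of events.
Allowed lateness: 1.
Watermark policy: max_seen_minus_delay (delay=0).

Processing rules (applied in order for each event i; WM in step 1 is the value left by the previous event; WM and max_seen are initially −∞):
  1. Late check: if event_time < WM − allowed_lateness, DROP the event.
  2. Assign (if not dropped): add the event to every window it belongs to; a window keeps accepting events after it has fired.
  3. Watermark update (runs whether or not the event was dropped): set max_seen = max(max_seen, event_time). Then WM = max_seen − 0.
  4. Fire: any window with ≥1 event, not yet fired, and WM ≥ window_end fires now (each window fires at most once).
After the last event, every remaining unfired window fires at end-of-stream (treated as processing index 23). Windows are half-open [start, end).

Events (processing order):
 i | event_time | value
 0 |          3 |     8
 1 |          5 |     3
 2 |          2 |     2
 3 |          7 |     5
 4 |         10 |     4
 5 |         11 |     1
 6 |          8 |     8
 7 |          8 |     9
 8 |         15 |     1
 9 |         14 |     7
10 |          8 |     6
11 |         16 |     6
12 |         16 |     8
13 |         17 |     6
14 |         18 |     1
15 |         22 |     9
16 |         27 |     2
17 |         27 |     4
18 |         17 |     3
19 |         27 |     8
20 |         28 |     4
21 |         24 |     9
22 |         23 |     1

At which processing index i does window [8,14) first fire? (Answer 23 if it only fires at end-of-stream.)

i=0 t=3 v=8: → [2,8),[0,6); WM=3
i=1 t=5 v=3: → [4,10),[2,8),[0,6); WM=5
i=2 t=2 v=2: DROP (t<5-1); WM=5
i=3 t=7 v=5: → [6,12),[4,10),[2,8); WM=7; [0,6) fires=2
i=4 t=10 v=4: → [10,16),[8,14),[6,12); WM=10; [2,8) fires=3 [4,10) fires=2
i=5 t=11 v=1: → [10,16),[8,14),[6,12); WM=11
i=6 t=8 v=8: DROP (t<11-1); WM=11
i=7 t=8 v=9: DROP (t<11-1); WM=11
i=8 t=15 v=1: → [14,20),[12,18),[10,16); WM=15; [6,12) fires=3 [8,14) fires=2
i=9 t=14 v=7: → [14,20),[12,18),[10,16); WM=15
i=10 t=8 v=6: DROP (t<15-1); WM=15
i=11 t=16 v=6: → [16,22),[14,20),[12,18); WM=16; [10,16) fires=4
i=12 t=16 v=8: → [16,22),[14,20),[12,18); WM=16
i=13 t=17 v=6: → [16,22),[14,20),[12,18); WM=17
i=14 t=18 v=1: → [18,24),[16,22),[14,20); WM=18; [12,18) fires=5
i=15 t=22 v=9: → [22,28),[20,26),[18,24); WM=22; [14,20) fires=6 [16,22) fires=4
i=16 t=27 v=2: → [26,32),[24,30),[22,28); WM=27; [18,24) fires=2 [20,26) fires=1
i=17 t=27 v=4: → [26,32),[24,30),[22,28); WM=27
i=18 t=17 v=3: DROP (t<27-1); WM=27
i=19 t=27 v=8: → [26,32),[24,30),[22,28); WM=27
i=20 t=28 v=4: → [28,34),[26,32),[24,30); WM=28; [22,28) fires=4
i=21 t=24 v=9: DROP (t<28-1); WM=28
i=22 t=23 v=1: DROP (t<28-1); WM=28

8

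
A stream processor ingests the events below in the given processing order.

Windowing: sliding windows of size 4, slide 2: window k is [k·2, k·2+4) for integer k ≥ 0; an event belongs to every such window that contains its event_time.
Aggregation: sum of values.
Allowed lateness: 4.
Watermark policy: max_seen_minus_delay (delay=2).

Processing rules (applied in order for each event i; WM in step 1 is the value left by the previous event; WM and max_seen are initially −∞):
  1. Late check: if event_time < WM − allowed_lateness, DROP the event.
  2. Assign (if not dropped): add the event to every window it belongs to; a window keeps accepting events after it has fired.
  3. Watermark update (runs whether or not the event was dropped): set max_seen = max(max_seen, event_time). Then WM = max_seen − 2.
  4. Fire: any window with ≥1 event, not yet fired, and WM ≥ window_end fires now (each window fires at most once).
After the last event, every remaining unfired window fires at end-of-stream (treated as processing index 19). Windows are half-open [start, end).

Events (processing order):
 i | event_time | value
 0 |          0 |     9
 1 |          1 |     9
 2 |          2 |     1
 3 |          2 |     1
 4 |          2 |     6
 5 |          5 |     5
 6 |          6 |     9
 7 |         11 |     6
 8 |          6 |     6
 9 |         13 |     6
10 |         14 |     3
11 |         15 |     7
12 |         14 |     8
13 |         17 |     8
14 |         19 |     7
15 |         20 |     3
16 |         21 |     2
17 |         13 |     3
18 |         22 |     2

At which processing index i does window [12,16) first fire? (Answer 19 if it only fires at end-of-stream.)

i=0 t=0 v=9: → [0,4); WM=-2
i=1 t=1 v=9: → [0,4); WM=-1
i=2 t=2 v=1: → [2,6),[0,4); WM=0
i=3 t=2 v=1: → [2,6),[0,4); WM=0
i=4 t=2 v=6: → [2,6),[0,4); WM=0
i=5 t=5 v=5: → [4,8),[2,6); WM=3
i=6 t=6 v=9: → [6,10),[4,8); WM=4; [0,4) fires=26
i=7 t=11 v=6: → [10,14),[8,12); WM=9; [2,6) fires=13 [4,8) fires=14
i=8 t=6 v=6: → [6,10),[4,8); WM=9
i=9 t=13 v=6: → [12,16),[10,14); WM=11; [6,10) fires=15
i=10 t=14 v=3: → [14,18),[12,16); WM=12; [8,12) fires=6
i=11 t=15 v=7: → [14,18),[12,16); WM=13
i=12 t=14 v=8: → [14,18),[12,16); WM=13
i=13 t=17 v=8: → [16,20),[14,18); WM=15; [10,14) fires=12
i=14 t=19 v=7: → [18,22),[16,20); WM=17; [12,16) fires=24
i=15 t=20 v=3: → [20,24),[18,22); WM=18; [14,18) fires=26
i=16 t=21 v=2: → [20,24),[18,22); WM=19
i=17 t=13 v=3: DROP (t<19-4); WM=19
i=18 t=22 v=2: → [22,26),[20,24); WM=20; [16,20) fires=15

14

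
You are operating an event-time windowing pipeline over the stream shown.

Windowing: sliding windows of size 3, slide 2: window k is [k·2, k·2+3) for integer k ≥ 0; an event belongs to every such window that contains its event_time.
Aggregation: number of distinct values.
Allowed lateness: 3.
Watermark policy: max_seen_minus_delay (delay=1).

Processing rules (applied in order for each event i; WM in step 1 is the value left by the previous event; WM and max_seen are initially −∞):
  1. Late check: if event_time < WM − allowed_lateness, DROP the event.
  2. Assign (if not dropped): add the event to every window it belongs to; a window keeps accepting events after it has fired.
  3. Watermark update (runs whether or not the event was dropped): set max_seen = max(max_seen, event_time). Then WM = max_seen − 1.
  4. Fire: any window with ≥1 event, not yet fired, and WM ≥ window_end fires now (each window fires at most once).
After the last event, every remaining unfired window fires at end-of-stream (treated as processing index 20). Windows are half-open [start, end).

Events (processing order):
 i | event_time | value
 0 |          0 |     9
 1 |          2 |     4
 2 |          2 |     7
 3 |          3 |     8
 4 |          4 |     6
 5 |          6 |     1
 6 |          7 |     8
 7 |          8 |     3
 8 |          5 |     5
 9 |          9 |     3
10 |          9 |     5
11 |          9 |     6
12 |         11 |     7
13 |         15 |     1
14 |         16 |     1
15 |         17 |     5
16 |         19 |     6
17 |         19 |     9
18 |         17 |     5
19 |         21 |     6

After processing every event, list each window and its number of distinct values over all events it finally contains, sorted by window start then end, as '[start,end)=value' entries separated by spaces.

[0,3)=3 [2,5)=4 [4,7)=3 [6,9)=3 [8,11)=3 [10,13)=1 [14,17)=1 [16,19)=2 [18,21)=2 [20,23)=1

i=0 t=0 v=9: → [0,3); WM=-1
i=1 t=2 v=4: → [2,5),[0,3); WM=1
i=2 t=2 v=7: → [2,5),[0,3); WM=1
i=3 t=3 v=8: → [2,5); WM=2
i=4 t=4 v=6: → [4,7),[2,5); WM=3; [0,3) fires=3
i=5 t=6 v=1: → [6,9),[4,7); WM=5; [2,5) fires=4
i=6 t=7 v=8: → [6,9); WM=6
i=7 t=8 v=3: → [8,11),[6,9); WM=7; [4,7) fires=2
i=8 t=5 v=5: → [4,7); WM=7
i=9 t=9 v=3: → [8,11); WM=8
i=10 t=9 v=5: → [8,11); WM=8
i=11 t=9 v=6: → [8,11); WM=8
i=12 t=11 v=7: → [10,13); WM=10; [6,9) fires=3
i=13 t=15 v=1: → [14,17); WM=14; [8,11) fires=3 [10,13) fires=1
i=14 t=16 v=1: → [16,19),[14,17); WM=15
i=15 t=17 v=5: → [16,19); WM=16
i=16 t=19 v=6: → [18,21); WM=18; [14,17) fires=1
i=17 t=19 v=9: → [18,21); WM=18
i=18 t=17 v=5: → [16,19); WM=18
i=19 t=21 v=6: → [20,23); WM=20; [16,19) fires=2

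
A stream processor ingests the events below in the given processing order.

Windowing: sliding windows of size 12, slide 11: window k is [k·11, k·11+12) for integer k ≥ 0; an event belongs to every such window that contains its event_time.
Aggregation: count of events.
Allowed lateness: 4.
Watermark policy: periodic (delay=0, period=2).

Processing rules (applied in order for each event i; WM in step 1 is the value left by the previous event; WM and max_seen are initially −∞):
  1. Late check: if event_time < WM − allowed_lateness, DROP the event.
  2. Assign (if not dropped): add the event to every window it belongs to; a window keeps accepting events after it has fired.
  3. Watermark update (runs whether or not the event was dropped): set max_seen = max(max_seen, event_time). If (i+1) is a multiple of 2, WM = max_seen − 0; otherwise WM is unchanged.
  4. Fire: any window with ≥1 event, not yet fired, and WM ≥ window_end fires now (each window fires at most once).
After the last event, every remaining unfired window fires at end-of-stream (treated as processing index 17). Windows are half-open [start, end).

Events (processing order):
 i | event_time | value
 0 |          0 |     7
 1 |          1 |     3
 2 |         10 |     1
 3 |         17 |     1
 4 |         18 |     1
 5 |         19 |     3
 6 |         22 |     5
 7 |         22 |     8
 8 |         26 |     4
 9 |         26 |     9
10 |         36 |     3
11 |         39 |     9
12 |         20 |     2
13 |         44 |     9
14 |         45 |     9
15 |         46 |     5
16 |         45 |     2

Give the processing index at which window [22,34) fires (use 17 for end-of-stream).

i=0 t=0 v=7: → [0,12); WM=−∞
i=1 t=1 v=3: → [0,12); WM=1
i=2 t=10 v=1: → [0,12); WM=1
i=3 t=17 v=1: → [11,23); WM=17; [0,12) fires=3
i=4 t=18 v=1: → [11,23); WM=17
i=5 t=19 v=3: → [11,23); WM=19
i=6 t=22 v=5: → [22,34),[11,23); WM=19
i=7 t=22 v=8: → [22,34),[11,23); WM=22
i=8 t=26 v=4: → [22,34); WM=22
i=9 t=26 v=9: → [22,34); WM=26; [11,23) fires=5
i=10 t=36 v=3: → [33,45); WM=26
i=11 t=39 v=9: → [33,45); WM=39; [22,34) fires=4
i=12 t=20 v=2: DROP (t<39-4); WM=39
i=13 t=44 v=9: → [44,56),[33,45); WM=44
i=14 t=45 v=9: → [44,56); WM=44
i=15 t=46 v=5: → [44,56); WM=46; [33,45) fires=3
i=16 t=45 v=2: → [44,56); WM=46

11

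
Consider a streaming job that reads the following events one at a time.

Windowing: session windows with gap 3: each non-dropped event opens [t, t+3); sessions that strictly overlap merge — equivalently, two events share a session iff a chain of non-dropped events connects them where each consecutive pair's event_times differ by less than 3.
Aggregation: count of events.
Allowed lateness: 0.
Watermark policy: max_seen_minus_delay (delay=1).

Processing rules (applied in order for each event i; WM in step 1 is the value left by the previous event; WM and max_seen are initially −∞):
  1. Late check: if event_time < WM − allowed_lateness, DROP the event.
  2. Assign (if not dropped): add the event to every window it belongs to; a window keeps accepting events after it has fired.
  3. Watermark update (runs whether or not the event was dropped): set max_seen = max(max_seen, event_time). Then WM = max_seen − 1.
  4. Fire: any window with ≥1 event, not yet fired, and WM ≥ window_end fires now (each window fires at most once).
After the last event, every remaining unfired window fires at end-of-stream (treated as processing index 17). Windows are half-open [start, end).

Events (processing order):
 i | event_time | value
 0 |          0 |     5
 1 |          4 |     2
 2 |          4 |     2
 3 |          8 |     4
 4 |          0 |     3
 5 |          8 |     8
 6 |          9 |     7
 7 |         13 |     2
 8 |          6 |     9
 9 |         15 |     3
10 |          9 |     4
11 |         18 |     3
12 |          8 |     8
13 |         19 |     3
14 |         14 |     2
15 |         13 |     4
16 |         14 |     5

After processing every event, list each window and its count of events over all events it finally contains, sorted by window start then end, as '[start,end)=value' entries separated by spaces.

[0,3)=1 [4,7)=2 [8,12)=3 [13,18)=2 [18,22)=2

i=0 t=0 v=5: → [0,3); WM=-1
i=1 t=4 v=2: → [4,7); WM=3
i=2 t=4 v=2: → [4,7); WM=3
i=3 t=8 v=4: → [8,11); WM=7
i=4 t=0 v=3: DROP (t<7-0); WM=7
i=5 t=8 v=8: → [8,11); WM=7
i=6 t=9 v=7: → [8,12); WM=8
i=7 t=13 v=2: → [13,16); WM=12
i=8 t=6 v=9: DROP (t<12-0); WM=12
i=9 t=15 v=3: → [13,18); WM=14
i=10 t=9 v=4: DROP (t<14-0); WM=14
i=11 t=18 v=3: → [18,21); WM=17
i=12 t=8 v=8: DROP (t<17-0); WM=17
i=13 t=19 v=3: → [18,22); WM=18
i=14 t=14 v=2: DROP (t<18-0); WM=18
i=15 t=13 v=4: DROP (t<18-0); WM=18
i=16 t=14 v=5: DROP (t<18-0); WM=18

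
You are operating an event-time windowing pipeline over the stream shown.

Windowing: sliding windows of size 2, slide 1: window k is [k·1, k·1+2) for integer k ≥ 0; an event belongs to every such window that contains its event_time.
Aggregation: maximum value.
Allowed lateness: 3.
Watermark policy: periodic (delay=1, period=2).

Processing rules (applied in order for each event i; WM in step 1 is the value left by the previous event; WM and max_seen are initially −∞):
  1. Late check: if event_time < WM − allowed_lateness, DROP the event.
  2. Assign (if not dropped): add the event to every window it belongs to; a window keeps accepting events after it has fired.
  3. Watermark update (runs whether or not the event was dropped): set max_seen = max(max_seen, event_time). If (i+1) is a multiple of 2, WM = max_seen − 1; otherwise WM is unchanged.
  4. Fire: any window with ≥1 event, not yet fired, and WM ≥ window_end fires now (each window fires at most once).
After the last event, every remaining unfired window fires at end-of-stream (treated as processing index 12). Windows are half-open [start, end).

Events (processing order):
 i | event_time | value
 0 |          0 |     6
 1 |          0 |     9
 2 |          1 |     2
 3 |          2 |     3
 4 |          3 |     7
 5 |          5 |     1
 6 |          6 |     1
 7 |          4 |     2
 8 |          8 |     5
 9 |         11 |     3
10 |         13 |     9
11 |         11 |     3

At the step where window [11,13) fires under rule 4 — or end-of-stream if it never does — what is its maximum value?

3

i=0 t=0 v=6: → [0,2); WM=−∞
i=1 t=0 v=9: → [0,2); WM=-1
i=2 t=1 v=2: → [1,3),[0,2); WM=-1
i=3 t=2 v=3: → [2,4),[1,3); WM=1
i=4 t=3 v=7: → [3,5),[2,4); WM=1
i=5 t=5 v=1: → [5,7),[4,6); WM=4; [0,2) fires=9 [1,3) fires=3 [2,4) fires=7
i=6 t=6 v=1: → [6,8),[5,7); WM=4
i=7 t=4 v=2: → [4,6),[3,5); WM=5; [3,5) fires=7
i=8 t=8 v=5: → [8,10),[7,9); WM=5
i=9 t=11 v=3: → [11,13),[10,12); WM=10; [4,6) fires=2 [5,7) fires=1 [6,8) fires=1 [7,9) fires=5 [8,10) fires=5
i=10 t=13 v=9: → [13,15),[12,14); WM=10
i=11 t=11 v=3: → [11,13),[10,12); WM=12; [10,12) fires=3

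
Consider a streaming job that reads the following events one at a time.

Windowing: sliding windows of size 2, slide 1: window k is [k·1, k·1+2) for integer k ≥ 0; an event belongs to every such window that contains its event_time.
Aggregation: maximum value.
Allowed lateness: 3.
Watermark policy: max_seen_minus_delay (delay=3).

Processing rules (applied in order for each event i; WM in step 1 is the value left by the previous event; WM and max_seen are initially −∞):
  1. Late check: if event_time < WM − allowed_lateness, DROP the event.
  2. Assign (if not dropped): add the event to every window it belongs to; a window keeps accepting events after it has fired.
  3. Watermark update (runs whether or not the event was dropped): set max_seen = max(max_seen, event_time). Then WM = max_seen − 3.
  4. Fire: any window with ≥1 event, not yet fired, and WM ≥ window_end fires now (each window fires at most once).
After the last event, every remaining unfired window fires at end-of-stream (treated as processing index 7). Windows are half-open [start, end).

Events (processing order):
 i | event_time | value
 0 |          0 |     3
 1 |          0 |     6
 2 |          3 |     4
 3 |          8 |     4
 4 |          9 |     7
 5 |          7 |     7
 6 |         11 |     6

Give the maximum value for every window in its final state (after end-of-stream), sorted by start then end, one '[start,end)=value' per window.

[0,2)=6 [2,4)=4 [3,5)=4 [6,8)=7 [7,9)=7 [8,10)=7 [9,11)=7 [10,12)=6 [11,13)=6

i=0 t=0 v=3: → [0,2); WM=-3
i=1 t=0 v=6: → [0,2); WM=-3
i=2 t=3 v=4: → [3,5),[2,4); WM=0
i=3 t=8 v=4: → [8,10),[7,9); WM=5; [0,2) fires=6 [2,4) fires=4 [3,5) fires=4
i=4 t=9 v=7: → [9,11),[8,10); WM=6
i=5 t=7 v=7: → [7,9),[6,8); WM=6
i=6 t=11 v=6: → [11,13),[10,12); WM=8; [6,8) fires=7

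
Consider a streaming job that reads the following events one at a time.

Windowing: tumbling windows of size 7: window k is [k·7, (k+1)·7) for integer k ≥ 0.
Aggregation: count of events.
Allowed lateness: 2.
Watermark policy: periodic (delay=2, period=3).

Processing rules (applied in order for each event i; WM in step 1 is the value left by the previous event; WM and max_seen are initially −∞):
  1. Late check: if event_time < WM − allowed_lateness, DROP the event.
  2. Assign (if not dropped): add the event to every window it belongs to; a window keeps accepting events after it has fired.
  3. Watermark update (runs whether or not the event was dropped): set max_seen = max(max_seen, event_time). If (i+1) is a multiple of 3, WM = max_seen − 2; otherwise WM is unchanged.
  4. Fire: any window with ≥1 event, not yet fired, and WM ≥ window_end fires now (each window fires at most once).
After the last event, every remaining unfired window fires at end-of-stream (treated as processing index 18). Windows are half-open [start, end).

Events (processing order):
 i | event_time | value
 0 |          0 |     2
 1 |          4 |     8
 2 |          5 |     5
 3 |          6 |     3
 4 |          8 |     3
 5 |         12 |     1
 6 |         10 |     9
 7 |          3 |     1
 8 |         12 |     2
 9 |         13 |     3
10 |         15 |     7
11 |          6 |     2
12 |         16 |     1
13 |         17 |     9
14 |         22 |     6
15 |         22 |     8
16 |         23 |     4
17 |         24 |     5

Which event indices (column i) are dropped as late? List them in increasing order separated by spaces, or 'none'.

i=0 t=0 v=2: → [0,7); WM=−∞
i=1 t=4 v=8: → [0,7); WM=−∞
i=2 t=5 v=5: → [0,7); WM=3
i=3 t=6 v=3: → [0,7); WM=3
i=4 t=8 v=3: → [7,14); WM=3
i=5 t=12 v=1: → [7,14); WM=10; [0,7) fires=4
i=6 t=10 v=9: → [7,14); WM=10
i=7 t=3 v=1: DROP (t<10-2); WM=10
i=8 t=12 v=2: → [7,14); WM=10
i=9 t=13 v=3: → [7,14); WM=10
i=10 t=15 v=7: → [14,21); WM=10
i=11 t=6 v=2: DROP (t<10-2); WM=13
i=12 t=16 v=1: → [14,21); WM=13
i=13 t=17 v=9: → [14,21); WM=13
i=14 t=22 v=6: → [21,28); WM=20; [7,14) fires=5
i=15 t=22 v=8: → [21,28); WM=20
i=16 t=23 v=4: → [21,28); WM=20
i=17 t=24 v=5: → [21,28); WM=22; [14,21) fires=3

7 11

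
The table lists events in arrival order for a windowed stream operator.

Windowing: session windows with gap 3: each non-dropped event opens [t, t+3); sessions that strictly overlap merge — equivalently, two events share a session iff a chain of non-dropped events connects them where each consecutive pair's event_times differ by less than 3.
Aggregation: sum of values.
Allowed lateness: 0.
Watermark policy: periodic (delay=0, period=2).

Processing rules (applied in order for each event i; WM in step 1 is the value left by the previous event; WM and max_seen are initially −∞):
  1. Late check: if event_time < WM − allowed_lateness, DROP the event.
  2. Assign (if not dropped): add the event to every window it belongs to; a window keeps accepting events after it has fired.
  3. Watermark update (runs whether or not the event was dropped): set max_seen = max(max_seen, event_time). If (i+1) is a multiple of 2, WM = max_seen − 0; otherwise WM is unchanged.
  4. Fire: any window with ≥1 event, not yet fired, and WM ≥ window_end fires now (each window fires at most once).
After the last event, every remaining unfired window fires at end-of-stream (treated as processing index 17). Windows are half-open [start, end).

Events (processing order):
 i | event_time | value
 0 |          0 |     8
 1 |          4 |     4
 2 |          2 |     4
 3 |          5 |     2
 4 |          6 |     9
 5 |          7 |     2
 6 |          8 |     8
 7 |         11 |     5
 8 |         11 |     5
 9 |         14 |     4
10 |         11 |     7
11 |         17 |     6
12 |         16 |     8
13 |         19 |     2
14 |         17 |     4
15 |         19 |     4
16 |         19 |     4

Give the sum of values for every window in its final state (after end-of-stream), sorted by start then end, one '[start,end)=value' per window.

i=0 t=0 v=8: → [0,3); WM=−∞
i=1 t=4 v=4: → [4,7); WM=4
i=2 t=2 v=4: DROP (t<4-0); WM=4
i=3 t=5 v=2: → [4,8); WM=5
i=4 t=6 v=9: → [4,9); WM=5
i=5 t=7 v=2: → [4,10); WM=7
i=6 t=8 v=8: → [4,11); WM=7
i=7 t=11 v=5: → [11,14); WM=11
i=8 t=11 v=5: → [11,14); WM=11
i=9 t=14 v=4: → [14,17); WM=14
i=10 t=11 v=7: DROP (t<14-0); WM=14
i=11 t=17 v=6: → [17,20); WM=17
i=12 t=16 v=8: DROP (t<17-0); WM=17
i=13 t=19 v=2: → [17,22); WM=19
i=14 t=17 v=4: DROP (t<19-0); WM=19
i=15 t=19 v=4: → [17,22); WM=19
i=16 t=19 v=4: → [17,22); WM=19

[0,3)=8 [4,11)=25 [11,14)=10 [14,17)=4 [17,22)=16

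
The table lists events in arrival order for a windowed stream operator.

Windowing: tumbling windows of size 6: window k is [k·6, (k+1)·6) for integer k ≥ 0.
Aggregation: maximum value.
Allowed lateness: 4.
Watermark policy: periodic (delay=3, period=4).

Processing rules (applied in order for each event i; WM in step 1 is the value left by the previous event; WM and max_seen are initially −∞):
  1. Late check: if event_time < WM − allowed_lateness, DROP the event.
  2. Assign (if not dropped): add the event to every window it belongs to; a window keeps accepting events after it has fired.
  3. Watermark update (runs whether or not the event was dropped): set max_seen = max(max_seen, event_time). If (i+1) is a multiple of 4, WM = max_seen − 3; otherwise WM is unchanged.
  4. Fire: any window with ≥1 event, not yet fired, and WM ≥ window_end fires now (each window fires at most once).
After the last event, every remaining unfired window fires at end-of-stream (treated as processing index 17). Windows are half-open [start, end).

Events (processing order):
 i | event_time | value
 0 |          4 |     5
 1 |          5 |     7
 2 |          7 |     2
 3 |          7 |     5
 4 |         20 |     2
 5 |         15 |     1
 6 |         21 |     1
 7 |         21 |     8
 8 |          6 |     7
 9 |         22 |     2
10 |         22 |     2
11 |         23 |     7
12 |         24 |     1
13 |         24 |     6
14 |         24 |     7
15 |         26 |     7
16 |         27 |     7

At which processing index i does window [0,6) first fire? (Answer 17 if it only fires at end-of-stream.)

i=0 t=4 v=5: → [0,6); WM=−∞
i=1 t=5 v=7: → [0,6); WM=−∞
i=2 t=7 v=2: → [6,12); WM=−∞
i=3 t=7 v=5: → [6,12); WM=4
i=4 t=20 v=2: → [18,24); WM=4
i=5 t=15 v=1: → [12,18); WM=4
i=6 t=21 v=1: → [18,24); WM=4
i=7 t=21 v=8: → [18,24); WM=18; [0,6) fires=7 [6,12) fires=5 [12,18) fires=1
i=8 t=6 v=7: DROP (t<18-4); WM=18
i=9 t=22 v=2: → [18,24); WM=18
i=10 t=22 v=2: → [18,24); WM=18
i=11 t=23 v=7: → [18,24); WM=20
i=12 t=24 v=1: → [24,30); WM=20
i=13 t=24 v=6: → [24,30); WM=20
i=14 t=24 v=7: → [24,30); WM=20
i=15 t=26 v=7: → [24,30); WM=23
i=16 t=27 v=7: → [24,30); WM=23

7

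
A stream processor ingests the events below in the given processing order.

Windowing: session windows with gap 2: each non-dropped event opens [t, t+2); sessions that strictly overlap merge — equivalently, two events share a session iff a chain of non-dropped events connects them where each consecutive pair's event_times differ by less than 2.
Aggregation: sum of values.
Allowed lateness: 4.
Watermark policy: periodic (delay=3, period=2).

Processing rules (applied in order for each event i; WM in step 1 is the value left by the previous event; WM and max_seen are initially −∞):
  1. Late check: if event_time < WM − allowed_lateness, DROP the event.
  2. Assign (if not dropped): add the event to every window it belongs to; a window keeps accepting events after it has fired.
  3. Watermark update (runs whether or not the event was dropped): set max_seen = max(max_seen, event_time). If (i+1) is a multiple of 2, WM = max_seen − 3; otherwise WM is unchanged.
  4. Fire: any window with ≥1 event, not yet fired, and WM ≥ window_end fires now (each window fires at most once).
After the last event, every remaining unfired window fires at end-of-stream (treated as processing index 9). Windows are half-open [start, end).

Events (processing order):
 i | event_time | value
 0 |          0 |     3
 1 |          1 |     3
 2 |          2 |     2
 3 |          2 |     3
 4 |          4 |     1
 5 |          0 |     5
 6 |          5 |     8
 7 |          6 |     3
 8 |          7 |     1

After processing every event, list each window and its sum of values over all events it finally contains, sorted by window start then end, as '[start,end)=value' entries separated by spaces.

i=0 t=0 v=3: → [0,2); WM=−∞
i=1 t=1 v=3: → [0,3); WM=-2
i=2 t=2 v=2: → [0,4); WM=-2
i=3 t=2 v=3: → [0,4); WM=-1
i=4 t=4 v=1: → [4,6); WM=-1
i=5 t=0 v=5: → [0,4); WM=1
i=6 t=5 v=8: → [4,7); WM=1
i=7 t=6 v=3: → [4,8); WM=3
i=8 t=7 v=1: → [4,9); WM=3

[0,4)=16 [4,9)=13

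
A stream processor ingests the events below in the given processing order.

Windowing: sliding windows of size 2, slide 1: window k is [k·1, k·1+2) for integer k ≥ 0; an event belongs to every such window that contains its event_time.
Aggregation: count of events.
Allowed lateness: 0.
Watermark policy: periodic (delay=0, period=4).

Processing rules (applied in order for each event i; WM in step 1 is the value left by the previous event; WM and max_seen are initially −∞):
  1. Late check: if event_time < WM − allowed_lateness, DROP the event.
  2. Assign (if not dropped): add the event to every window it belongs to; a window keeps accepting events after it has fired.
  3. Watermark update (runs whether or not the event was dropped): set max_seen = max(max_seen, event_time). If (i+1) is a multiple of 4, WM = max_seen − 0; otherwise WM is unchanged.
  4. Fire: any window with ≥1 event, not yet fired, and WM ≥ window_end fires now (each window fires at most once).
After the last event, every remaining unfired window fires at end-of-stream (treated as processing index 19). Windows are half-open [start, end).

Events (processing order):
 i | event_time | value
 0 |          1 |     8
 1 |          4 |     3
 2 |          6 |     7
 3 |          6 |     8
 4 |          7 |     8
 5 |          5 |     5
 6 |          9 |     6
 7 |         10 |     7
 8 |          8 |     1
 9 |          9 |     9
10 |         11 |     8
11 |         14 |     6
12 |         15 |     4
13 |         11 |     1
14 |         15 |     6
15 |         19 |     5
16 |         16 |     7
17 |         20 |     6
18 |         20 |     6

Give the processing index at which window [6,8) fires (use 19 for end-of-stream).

7

i=0 t=1 v=8: → [1,3),[0,2); WM=−∞
i=1 t=4 v=3: → [4,6),[3,5); WM=−∞
i=2 t=6 v=7: → [6,8),[5,7); WM=−∞
i=3 t=6 v=8: → [6,8),[5,7); WM=6; [0,2) fires=1 [1,3) fires=1 [3,5) fires=1 [4,6) fires=1
i=4 t=7 v=8: → [7,9),[6,8); WM=6
i=5 t=5 v=5: DROP (t<6-0); WM=6
i=6 t=9 v=6: → [9,11),[8,10); WM=6
i=7 t=10 v=7: → [10,12),[9,11); WM=10; [5,7) fires=2 [6,8) fires=3 [7,9) fires=1 [8,10) fires=1
i=8 t=8 v=1: DROP (t<10-0); WM=10
i=9 t=9 v=9: DROP (t<10-0); WM=10
i=10 t=11 v=8: → [11,13),[10,12); WM=10
i=11 t=14 v=6: → [14,16),[13,15); WM=14; [9,11) fires=2 [10,12) fires=2 [11,13) fires=1
i=12 t=15 v=4: → [15,17),[14,16); WM=14
i=13 t=11 v=1: DROP (t<14-0); WM=14
i=14 t=15 v=6: → [15,17),[14,16); WM=14
i=15 t=19 v=5: → [19,21),[18,20); WM=19; [13,15) fires=1 [14,16) fires=3 [15,17) fires=2
i=16 t=16 v=7: DROP (t<19-0); WM=19
i=17 t=20 v=6: → [20,22),[19,21); WM=19
i=18 t=20 v=6: → [20,22),[19,21); WM=19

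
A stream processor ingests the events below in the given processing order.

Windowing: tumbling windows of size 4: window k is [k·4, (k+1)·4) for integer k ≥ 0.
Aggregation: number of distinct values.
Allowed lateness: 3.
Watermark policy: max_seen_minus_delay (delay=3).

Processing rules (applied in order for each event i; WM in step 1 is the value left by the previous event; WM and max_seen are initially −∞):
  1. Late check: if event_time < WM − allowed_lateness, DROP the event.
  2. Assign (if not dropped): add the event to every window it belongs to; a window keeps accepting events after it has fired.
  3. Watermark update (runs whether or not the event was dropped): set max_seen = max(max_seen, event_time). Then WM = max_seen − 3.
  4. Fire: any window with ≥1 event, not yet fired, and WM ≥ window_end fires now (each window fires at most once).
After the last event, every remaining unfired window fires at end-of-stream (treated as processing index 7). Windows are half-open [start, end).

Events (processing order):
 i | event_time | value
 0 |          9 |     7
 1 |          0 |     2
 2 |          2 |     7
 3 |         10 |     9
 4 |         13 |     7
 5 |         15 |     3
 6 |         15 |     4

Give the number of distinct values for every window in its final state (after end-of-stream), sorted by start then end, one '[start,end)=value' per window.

[8,12)=2 [12,16)=3

i=0 t=9 v=7: → [8,12); WM=6
i=1 t=0 v=2: DROP (t<6-3); WM=6
i=2 t=2 v=7: DROP (t<6-3); WM=6
i=3 t=10 v=9: → [8,12); WM=7
i=4 t=13 v=7: → [12,16); WM=10
i=5 t=15 v=3: → [12,16); WM=12; [8,12) fires=2
i=6 t=15 v=4: → [12,16); WM=12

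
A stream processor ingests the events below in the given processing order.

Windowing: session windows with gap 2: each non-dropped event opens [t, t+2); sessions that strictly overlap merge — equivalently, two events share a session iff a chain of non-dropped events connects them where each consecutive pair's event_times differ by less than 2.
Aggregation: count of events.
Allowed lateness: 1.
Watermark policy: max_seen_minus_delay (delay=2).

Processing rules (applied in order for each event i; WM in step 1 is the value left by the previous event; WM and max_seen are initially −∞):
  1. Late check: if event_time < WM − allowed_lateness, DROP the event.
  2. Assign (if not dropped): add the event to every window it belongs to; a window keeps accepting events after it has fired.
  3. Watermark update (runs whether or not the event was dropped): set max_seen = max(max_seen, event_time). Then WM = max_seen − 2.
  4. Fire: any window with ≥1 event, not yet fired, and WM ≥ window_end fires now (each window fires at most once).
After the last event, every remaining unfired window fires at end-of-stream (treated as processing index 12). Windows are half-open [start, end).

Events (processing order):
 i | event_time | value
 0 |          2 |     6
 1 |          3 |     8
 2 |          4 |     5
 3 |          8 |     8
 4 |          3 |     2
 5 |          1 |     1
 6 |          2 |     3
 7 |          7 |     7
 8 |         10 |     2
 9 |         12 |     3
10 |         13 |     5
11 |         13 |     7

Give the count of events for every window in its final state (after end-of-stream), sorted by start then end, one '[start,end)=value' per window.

[2,6)=3 [7,10)=2 [10,12)=1 [12,15)=3

i=0 t=2 v=6: → [2,4); WM=0
i=1 t=3 v=8: → [2,5); WM=1
i=2 t=4 v=5: → [2,6); WM=2
i=3 t=8 v=8: → [8,10); WM=6
i=4 t=3 v=2: DROP (t<6-1); WM=6
i=5 t=1 v=1: DROP (t<6-1); WM=6
i=6 t=2 v=3: DROP (t<6-1); WM=6
i=7 t=7 v=7: → [7,10); WM=6
i=8 t=10 v=2: → [10,12); WM=8
i=9 t=12 v=3: → [12,14); WM=10
i=10 t=13 v=5: → [12,15); WM=11
i=11 t=13 v=7: → [12,15); WM=11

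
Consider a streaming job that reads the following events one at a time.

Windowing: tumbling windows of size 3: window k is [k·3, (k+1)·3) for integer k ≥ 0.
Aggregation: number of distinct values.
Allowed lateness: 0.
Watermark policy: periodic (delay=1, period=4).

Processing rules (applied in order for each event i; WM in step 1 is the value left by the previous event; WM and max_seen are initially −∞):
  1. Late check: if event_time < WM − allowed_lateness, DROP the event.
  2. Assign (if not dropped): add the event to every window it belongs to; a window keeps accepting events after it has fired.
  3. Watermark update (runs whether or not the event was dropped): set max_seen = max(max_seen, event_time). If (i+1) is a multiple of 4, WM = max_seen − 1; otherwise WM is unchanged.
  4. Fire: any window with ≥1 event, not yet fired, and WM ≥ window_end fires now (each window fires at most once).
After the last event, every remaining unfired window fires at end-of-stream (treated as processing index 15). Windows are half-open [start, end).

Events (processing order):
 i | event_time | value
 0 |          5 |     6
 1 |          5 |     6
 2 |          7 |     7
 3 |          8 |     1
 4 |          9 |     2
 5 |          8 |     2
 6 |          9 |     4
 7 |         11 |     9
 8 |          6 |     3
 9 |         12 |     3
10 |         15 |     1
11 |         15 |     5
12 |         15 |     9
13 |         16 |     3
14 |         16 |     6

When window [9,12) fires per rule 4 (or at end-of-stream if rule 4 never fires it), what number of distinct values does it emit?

3

i=0 t=5 v=6: → [3,6); WM=−∞
i=1 t=5 v=6: → [3,6); WM=−∞
i=2 t=7 v=7: → [6,9); WM=−∞
i=3 t=8 v=1: → [6,9); WM=7; [3,6) fires=1
i=4 t=9 v=2: → [9,12); WM=7
i=5 t=8 v=2: → [6,9); WM=7
i=6 t=9 v=4: → [9,12); WM=7
i=7 t=11 v=9: → [9,12); WM=10; [6,9) fires=3
i=8 t=6 v=3: DROP (t<10-0); WM=10
i=9 t=12 v=3: → [12,15); WM=10
i=10 t=15 v=1: → [15,18); WM=10
i=11 t=15 v=5: → [15,18); WM=14; [9,12) fires=3
i=12 t=15 v=9: → [15,18); WM=14
i=13 t=16 v=3: → [15,18); WM=14
i=14 t=16 v=6: → [15,18); WM=14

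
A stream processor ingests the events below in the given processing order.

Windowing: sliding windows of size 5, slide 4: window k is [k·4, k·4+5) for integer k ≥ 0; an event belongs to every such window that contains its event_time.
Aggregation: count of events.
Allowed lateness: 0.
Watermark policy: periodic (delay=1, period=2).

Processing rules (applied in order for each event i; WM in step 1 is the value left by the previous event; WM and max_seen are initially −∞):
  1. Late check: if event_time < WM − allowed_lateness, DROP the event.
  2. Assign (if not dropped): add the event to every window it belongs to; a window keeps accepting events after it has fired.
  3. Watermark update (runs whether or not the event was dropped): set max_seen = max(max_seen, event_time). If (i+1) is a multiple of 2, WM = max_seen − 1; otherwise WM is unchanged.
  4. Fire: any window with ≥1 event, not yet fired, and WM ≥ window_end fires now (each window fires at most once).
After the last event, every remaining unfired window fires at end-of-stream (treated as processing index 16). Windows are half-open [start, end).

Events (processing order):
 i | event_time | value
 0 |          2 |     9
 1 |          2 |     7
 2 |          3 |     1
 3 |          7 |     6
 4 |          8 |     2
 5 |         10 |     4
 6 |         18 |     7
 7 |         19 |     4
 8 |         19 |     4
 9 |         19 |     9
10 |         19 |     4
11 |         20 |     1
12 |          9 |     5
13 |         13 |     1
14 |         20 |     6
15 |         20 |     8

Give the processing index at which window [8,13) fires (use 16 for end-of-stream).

i=0 t=2 v=9: → [0,5); WM=−∞
i=1 t=2 v=7: → [0,5); WM=1
i=2 t=3 v=1: → [0,5); WM=1
i=3 t=7 v=6: → [4,9); WM=6; [0,5) fires=3
i=4 t=8 v=2: → [8,13),[4,9); WM=6
i=5 t=10 v=4: → [8,13); WM=9; [4,9) fires=2
i=6 t=18 v=7: → [16,21); WM=9
i=7 t=19 v=4: → [16,21); WM=18; [8,13) fires=2
i=8 t=19 v=4: → [16,21); WM=18
i=9 t=19 v=9: → [16,21); WM=18
i=10 t=19 v=4: → [16,21); WM=18
i=11 t=20 v=1: → [20,25),[16,21); WM=19
i=12 t=9 v=5: DROP (t<19-0); WM=19
i=13 t=13 v=1: DROP (t<19-0); WM=19
i=14 t=20 v=6: → [20,25),[16,21); WM=19
i=15 t=20 v=8: → [20,25),[16,21); WM=19

7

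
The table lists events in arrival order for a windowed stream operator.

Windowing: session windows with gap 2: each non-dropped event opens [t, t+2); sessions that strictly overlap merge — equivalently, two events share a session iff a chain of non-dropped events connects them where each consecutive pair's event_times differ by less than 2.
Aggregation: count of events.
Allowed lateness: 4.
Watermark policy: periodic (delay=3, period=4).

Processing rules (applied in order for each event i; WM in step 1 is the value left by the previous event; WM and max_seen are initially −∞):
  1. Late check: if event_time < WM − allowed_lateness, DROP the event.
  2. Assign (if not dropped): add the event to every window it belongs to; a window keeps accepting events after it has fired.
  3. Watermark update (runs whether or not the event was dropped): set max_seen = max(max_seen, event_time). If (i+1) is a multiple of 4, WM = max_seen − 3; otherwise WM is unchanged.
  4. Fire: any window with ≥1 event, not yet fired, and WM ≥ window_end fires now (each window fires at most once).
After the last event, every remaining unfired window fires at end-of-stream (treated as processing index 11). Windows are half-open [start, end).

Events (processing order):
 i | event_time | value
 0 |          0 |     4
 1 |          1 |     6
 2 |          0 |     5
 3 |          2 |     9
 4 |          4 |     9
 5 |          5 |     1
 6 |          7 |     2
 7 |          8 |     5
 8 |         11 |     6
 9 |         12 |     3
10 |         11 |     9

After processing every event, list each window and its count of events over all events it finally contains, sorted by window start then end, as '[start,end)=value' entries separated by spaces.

[0,4)=4 [4,7)=2 [7,10)=2 [11,14)=3

i=0 t=0 v=4: → [0,2); WM=−∞
i=1 t=1 v=6: → [0,3); WM=−∞
i=2 t=0 v=5: → [0,3); WM=−∞
i=3 t=2 v=9: → [0,4); WM=-1
i=4 t=4 v=9: → [4,6); WM=-1
i=5 t=5 v=1: → [4,7); WM=-1
i=6 t=7 v=2: → [7,9); WM=-1
i=7 t=8 v=5: → [7,10); WM=5
i=8 t=11 v=6: → [11,13); WM=5
i=9 t=12 v=3: → [11,14); WM=5
i=10 t=11 v=9: → [11,14); WM=5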